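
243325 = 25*9733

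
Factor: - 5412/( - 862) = 2^1*3^1*11^1 *41^1*431^( - 1) = 2706/431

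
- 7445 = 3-7448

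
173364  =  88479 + 84885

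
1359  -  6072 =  - 4713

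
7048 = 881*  8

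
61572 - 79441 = - 17869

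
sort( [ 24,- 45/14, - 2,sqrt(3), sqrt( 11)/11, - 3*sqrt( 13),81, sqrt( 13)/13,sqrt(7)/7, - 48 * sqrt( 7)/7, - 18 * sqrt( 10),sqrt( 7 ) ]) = [  -  18*sqrt( 10) , - 48* sqrt (7)/7, - 3 * sqrt( 13 ), - 45/14, - 2, sqrt (13)/13,  sqrt( 11) /11,sqrt( 7 ) /7 , sqrt( 3),sqrt( 7) , 24,81 ]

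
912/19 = 48= 48.00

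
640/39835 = 128/7967 = 0.02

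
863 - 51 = 812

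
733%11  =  7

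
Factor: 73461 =3^1*47^1*521^1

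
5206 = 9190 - 3984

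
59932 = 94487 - 34555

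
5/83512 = 5/83512 = 0.00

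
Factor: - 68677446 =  - 2^1*3^1*1187^1*9643^1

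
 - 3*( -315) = 945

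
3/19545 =1/6515 =0.00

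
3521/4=3521/4 = 880.25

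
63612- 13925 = 49687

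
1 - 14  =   - 13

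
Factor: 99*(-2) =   -  2^1*3^2*11^1 = - 198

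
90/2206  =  45/1103 = 0.04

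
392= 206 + 186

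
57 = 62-5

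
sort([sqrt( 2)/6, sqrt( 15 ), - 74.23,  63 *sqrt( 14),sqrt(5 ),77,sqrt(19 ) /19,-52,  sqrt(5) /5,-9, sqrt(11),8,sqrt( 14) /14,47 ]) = [- 74.23, - 52, - 9,sqrt( 19) /19, sqrt( 2)/6,sqrt(14 ) /14,sqrt( 5)/5,sqrt( 5),sqrt( 11),sqrt( 15), 8, 47,77, 63*sqrt( 14) ]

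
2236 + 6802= 9038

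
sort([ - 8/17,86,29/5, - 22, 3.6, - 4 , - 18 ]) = [ - 22, -18, - 4, - 8/17,  3.6,29/5,86 ] 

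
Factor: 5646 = 2^1*3^1  *941^1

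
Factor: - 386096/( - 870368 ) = 2^( - 1)*409^1*461^( - 1 ) = 409/922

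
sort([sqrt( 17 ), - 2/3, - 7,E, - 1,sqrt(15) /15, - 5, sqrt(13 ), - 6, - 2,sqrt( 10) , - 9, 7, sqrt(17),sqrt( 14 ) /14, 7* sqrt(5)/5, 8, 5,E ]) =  [ - 9 ,- 7,  -  6, - 5 , - 2, - 1, - 2/3,sqrt( 15 ) /15,sqrt( 14)/14,E,E,  7 * sqrt( 5)/5,sqrt( 10), sqrt( 13 ) , sqrt( 17 ) , sqrt(17 ),5,7, 8] 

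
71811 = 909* 79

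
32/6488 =4/811 = 0.00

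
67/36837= 67/36837 = 0.00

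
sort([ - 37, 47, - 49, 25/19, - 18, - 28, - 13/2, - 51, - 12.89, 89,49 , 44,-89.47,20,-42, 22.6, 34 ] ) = [ - 89.47, - 51, - 49,-42,  -  37, - 28, - 18, - 12.89,-13/2,25/19 , 20,22.6,34, 44,47, 49, 89 ]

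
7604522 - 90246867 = - 82642345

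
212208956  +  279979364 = 492188320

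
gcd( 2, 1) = 1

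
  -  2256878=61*( - 36998) 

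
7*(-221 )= - 1547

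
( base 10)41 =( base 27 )1E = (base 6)105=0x29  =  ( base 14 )2d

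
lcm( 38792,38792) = 38792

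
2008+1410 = 3418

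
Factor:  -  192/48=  - 4 = - 2^2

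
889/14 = 63 +1/2 =63.50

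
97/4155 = 97/4155 =0.02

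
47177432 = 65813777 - 18636345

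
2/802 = 1/401 =0.00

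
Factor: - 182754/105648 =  - 2^( - 3)*3^1* 11^1 *13^1*31^( - 1)= - 429/248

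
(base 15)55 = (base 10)80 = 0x50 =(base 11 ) 73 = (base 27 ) 2q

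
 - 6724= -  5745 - 979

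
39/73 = 39/73 = 0.53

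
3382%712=534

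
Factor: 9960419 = 7^1 * 17^1*83701^1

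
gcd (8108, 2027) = 2027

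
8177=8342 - 165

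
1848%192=120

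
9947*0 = 0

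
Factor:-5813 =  - 5813^1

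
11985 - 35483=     -  23498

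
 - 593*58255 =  - 34545215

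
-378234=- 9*42026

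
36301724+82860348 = 119162072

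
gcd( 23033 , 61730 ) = 1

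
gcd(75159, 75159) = 75159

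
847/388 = 2+71/388 =2.18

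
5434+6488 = 11922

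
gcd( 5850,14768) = 26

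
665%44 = 5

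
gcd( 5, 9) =1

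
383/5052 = 383/5052= 0.08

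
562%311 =251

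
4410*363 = 1600830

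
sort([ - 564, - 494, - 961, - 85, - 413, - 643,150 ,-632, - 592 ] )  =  [ - 961, - 643, - 632, - 592 , - 564 ,- 494, - 413, - 85,150 ]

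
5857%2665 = 527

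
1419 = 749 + 670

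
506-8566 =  - 8060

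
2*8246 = 16492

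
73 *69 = 5037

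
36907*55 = 2029885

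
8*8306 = 66448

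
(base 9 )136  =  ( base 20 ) 5E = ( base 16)72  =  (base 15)79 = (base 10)114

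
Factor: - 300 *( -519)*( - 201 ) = -31295700 =-  2^2*3^3*5^2*67^1 *173^1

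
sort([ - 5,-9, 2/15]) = [-9, - 5,2/15 ]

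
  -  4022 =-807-3215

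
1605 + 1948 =3553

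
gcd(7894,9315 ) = 1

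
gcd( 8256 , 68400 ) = 48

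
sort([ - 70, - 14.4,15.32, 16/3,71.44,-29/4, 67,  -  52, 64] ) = [ - 70, -52,-14.4,-29/4, 16/3, 15.32, 64,67,71.44 ]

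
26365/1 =26365= 26365.00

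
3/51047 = 3/51047 = 0.00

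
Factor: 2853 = 3^2 * 317^1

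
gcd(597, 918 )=3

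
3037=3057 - 20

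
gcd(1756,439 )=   439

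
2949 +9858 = 12807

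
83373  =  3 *27791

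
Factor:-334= - 2^1*167^1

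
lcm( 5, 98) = 490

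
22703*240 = 5448720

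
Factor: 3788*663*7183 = 18039702252 = 2^2*3^1* 11^1*13^1*17^1*653^1*947^1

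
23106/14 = 11553/7 = 1650.43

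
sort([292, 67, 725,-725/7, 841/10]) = [- 725/7, 67, 841/10, 292  ,  725]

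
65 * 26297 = 1709305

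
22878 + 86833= 109711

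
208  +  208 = 416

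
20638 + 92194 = 112832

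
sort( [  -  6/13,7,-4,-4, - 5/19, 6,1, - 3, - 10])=[ - 10, - 4,  -  4, - 3, - 6/13 , - 5/19 , 1,6,7 ]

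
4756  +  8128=12884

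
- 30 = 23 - 53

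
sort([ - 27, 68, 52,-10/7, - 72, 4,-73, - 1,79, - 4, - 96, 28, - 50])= [ - 96,-73, - 72,- 50, - 27, - 4, - 10/7, - 1,4 , 28,52,68, 79 ]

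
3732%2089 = 1643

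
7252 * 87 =630924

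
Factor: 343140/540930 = 2^1*7^1  *  13^ (  -  1)*43^1 * 73^(-1) = 602/949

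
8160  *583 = 4757280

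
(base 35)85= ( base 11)23a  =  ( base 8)435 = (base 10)285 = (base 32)8t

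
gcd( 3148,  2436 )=4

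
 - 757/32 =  - 757/32 = - 23.66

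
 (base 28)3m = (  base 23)4E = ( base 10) 106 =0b1101010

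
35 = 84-49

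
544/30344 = 68/3793 = 0.02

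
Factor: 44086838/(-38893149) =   -  2^1*3^( - 3 )*53^(-1)*27179^ ( - 1 )*22043419^1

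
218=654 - 436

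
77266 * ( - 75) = - 5794950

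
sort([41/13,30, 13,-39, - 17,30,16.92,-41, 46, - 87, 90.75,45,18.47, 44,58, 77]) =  [-87, - 41, - 39,  -  17, 41/13,  13,  16.92, 18.47, 30, 30,44, 45, 46,58,77,90.75]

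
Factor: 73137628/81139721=2^2*13^( - 1)*83^( - 1) * 139^ ( -1)*541^( - 1 ) * 18284407^1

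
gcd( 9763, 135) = 1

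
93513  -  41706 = 51807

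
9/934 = 9/934 = 0.01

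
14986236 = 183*81892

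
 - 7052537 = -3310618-3741919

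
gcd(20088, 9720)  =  648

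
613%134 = 77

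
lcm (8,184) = 184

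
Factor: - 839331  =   - 3^2*179^1*521^1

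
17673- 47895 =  - 30222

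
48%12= 0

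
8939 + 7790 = 16729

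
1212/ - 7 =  - 1212/7  =  - 173.14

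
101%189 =101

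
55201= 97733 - 42532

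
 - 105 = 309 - 414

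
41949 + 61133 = 103082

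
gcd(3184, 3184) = 3184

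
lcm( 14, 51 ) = 714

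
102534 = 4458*23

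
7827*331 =2590737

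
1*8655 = 8655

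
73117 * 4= 292468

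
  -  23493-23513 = -47006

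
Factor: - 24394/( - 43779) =2^1*3^( - 1)*12197^1 * 14593^( -1)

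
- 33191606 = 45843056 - 79034662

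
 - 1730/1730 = -1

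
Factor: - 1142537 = - 11^1*103867^1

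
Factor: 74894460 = 2^2*3^1 * 5^1*1248241^1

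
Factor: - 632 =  - 2^3*79^1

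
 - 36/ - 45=4/5 = 0.80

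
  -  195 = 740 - 935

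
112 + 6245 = 6357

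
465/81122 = 465/81122 = 0.01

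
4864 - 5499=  - 635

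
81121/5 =81121/5 =16224.20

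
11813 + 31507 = 43320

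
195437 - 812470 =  - 617033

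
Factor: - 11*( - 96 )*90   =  95040 = 2^6 * 3^3*5^1*11^1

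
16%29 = 16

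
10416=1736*6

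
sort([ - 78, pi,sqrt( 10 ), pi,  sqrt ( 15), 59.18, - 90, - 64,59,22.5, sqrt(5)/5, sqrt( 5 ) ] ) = [-90, - 78, - 64, sqrt( 5 )/5,sqrt(5 ) , pi,  pi, sqrt(10),  sqrt( 15 ), 22.5 , 59 , 59.18 ]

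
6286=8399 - 2113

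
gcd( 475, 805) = 5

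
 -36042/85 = -36042/85  =  - 424.02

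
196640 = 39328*5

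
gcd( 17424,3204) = 36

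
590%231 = 128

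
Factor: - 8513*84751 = -8513^1*84751^1 = - 721485263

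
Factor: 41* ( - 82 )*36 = -2^3*3^2 *41^2 =- 121032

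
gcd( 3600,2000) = 400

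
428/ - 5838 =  - 214/2919 = - 0.07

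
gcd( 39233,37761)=1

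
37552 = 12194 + 25358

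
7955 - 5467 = 2488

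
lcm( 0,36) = 0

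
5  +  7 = 12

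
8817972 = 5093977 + 3723995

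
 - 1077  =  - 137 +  - 940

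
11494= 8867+2627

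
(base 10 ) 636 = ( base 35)i6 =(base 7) 1566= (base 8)1174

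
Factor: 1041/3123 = 3^ ( - 1)= 1/3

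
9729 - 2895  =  6834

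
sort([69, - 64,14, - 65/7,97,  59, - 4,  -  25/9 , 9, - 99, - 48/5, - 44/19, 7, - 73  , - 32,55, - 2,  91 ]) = [ - 99,-73, - 64, - 32, - 48/5, - 65/7, - 4,  -  25/9, - 44/19,  -  2,7 , 9, 14,55,59,69,91,97 ]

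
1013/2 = 1013/2  =  506.50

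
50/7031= 50/7031 = 0.01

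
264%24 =0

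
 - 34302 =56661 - 90963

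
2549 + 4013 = 6562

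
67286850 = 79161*850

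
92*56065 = 5157980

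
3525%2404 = 1121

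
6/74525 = 6/74525 = 0.00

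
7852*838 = 6579976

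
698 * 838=584924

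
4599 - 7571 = -2972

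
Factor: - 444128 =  - 2^5*13879^1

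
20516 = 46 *446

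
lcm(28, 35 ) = 140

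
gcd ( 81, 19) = 1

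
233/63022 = 233/63022=   0.00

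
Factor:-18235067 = - 17^1*23^1*149^1*313^1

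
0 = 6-6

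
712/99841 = 712/99841 = 0.01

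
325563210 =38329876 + 287233334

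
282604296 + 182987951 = 465592247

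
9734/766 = 12 + 271/383 = 12.71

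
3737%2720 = 1017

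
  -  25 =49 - 74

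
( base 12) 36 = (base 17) 28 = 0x2a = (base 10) 42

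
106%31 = 13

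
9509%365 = 19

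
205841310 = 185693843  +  20147467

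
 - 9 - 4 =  - 13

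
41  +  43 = 84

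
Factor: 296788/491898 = 2^1*3^(-1)*11^ ( - 1)*29^( - 1)*257^( - 1)*74197^1 = 148394/245949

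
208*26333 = 5477264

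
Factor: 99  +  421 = 520  =  2^3*5^1*13^1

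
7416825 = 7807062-390237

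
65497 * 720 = 47157840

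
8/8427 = 8/8427 = 0.00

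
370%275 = 95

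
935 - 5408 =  - 4473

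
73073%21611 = 8240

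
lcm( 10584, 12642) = 455112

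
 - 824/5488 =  - 1 + 583/686 = - 0.15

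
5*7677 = 38385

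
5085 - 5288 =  - 203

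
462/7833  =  22/373 = 0.06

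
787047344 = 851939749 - 64892405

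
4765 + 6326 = 11091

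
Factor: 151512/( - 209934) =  - 236/327 = - 2^2*3^ ( - 1 )*59^1*109^(- 1) 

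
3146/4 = 1573/2 = 786.50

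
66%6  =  0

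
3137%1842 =1295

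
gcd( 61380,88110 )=990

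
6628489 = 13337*497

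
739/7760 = 739/7760 = 0.10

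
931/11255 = 931/11255=0.08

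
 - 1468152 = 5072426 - 6540578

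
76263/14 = 5447+5/14 = 5447.36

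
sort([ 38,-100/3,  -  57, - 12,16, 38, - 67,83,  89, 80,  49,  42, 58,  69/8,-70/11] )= [-67, - 57,  -  100/3,-12 ,-70/11, 69/8,16, 38,38,  42,49 , 58, 80, 83, 89 ]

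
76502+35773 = 112275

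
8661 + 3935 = 12596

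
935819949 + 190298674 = 1126118623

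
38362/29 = 1322 + 24/29 = 1322.83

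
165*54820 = 9045300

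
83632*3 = 250896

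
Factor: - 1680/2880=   -  2^ ( - 2 ) * 3^ ( - 1)*7^1 = - 7/12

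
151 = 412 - 261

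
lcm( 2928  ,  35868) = 143472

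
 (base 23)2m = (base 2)1000100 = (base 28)2C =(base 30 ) 28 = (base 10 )68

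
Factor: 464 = 2^4*29^1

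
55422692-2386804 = 53035888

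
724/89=724/89 = 8.13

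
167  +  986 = 1153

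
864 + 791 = 1655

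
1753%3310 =1753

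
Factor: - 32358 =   -  2^1*3^1*5393^1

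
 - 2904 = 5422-8326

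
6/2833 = 6/2833  =  0.00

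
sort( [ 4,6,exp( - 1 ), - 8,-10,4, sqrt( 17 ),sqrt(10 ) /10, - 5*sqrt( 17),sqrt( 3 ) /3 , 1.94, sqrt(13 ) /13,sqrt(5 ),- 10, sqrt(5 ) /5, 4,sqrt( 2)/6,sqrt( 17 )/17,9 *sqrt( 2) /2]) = [ - 5*sqrt( 17 ), - 10, - 10, - 8,  sqrt(2)/6,sqrt( 17)/17, sqrt( 13)/13,  sqrt( 10) /10,exp( - 1),sqrt( 5)/5,sqrt( 3 )/3,1.94, sqrt(5 ),4 , 4,4,sqrt( 17 ),6,9 * sqrt( 2)/2]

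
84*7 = 588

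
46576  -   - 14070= 60646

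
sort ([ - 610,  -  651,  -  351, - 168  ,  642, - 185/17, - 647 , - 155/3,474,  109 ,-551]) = [  -  651, - 647 ,-610, - 551, - 351, - 168, - 155/3, - 185/17, 109,  474,  642 ]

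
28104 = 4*7026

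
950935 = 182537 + 768398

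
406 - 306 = 100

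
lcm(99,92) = 9108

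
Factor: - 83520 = -2^6 * 3^2*5^1*29^1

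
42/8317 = 42/8317=0.01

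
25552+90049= 115601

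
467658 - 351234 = 116424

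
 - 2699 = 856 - 3555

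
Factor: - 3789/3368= - 2^(  -  3 )*3^2 = - 9/8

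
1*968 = 968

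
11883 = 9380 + 2503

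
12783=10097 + 2686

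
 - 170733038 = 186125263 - 356858301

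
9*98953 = 890577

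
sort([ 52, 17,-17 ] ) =[  -  17, 17, 52 ] 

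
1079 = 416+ 663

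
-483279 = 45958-529237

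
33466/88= 16733/44=   380.30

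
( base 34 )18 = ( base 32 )1A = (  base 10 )42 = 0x2A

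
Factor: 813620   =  2^2*5^1*17^1*2393^1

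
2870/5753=2870/5753 = 0.50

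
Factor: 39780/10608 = 15/4 = 2^( - 2)*3^1*5^1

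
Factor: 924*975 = 2^2*3^2*5^2*7^1*11^1*13^1= 900900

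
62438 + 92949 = 155387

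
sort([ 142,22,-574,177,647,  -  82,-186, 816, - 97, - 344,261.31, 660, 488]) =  [ - 574 , - 344, - 186,  -  97, -82, 22,142,177,261.31 , 488,647,660,816] 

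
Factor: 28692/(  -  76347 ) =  - 3188/8483 = -2^2*17^(  -  1) * 499^(-1 )*797^1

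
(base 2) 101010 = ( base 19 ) 24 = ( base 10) 42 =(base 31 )1b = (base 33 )19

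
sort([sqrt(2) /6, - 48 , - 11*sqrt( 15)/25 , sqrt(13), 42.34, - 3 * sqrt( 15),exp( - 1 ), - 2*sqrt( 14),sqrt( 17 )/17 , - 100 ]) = [ - 100,-48, - 3*sqrt(15), - 2*sqrt( 14), - 11 * sqrt(15)/25,sqrt( 2)/6,sqrt (17) /17, exp( -1),sqrt(13),42.34]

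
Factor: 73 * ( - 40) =  -  2920 = - 2^3 * 5^1  *73^1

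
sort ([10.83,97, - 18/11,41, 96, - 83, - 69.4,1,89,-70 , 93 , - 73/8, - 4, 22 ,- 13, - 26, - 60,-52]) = [ - 83, - 70, - 69.4, - 60, - 52,-26, - 13, - 73/8, - 4, - 18/11,1, 10.83, 22,41,89,93,96, 97 ] 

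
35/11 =35/11 =3.18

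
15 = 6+9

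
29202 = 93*314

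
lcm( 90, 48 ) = 720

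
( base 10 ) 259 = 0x103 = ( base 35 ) 7e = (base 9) 317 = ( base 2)100000011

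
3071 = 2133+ 938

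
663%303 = 57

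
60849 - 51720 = 9129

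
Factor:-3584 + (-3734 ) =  - 2^1 * 3659^1 =-7318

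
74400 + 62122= 136522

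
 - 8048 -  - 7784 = -264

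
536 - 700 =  - 164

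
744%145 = 19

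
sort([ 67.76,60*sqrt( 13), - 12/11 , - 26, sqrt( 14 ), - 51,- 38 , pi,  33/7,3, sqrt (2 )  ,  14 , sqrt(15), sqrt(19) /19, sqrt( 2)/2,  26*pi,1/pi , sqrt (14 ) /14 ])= [-51, - 38,-26 ,- 12/11 , sqrt( 19)/19,  sqrt (14)/14,1/pi, sqrt ( 2 ) /2,sqrt( 2), 3,pi, sqrt(14 ), sqrt( 15),33/7, 14,67.76, 26*pi,60*sqrt(13 )]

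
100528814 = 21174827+79353987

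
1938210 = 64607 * 30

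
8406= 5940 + 2466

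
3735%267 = 264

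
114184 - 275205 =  - 161021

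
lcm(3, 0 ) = 0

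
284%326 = 284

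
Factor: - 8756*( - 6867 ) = 2^2 * 3^2*7^1 * 11^1 * 109^1*199^1 = 60127452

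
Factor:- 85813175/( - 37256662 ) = 2^( - 1) *5^2*7^1*29^1*37^1*43^( - 1 )*131^( - 1)*457^1*3307^( - 1 ) 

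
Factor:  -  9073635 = -3^1* 5^1*239^1 * 2531^1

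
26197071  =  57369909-31172838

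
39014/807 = 39014/807 = 48.34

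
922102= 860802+61300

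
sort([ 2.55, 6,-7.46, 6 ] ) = [ - 7.46,  2.55,6, 6 ]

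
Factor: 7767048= 2^3 *3^1*19^1*17033^1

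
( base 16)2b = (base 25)1I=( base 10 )43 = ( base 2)101011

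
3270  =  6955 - 3685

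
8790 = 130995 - 122205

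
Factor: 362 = 2^1*181^1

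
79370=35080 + 44290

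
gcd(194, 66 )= 2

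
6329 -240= 6089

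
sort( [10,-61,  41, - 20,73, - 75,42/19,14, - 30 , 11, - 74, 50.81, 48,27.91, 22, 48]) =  [ - 75, - 74, - 61, - 30, - 20, 42/19, 10, 11, 14,  22,27.91,  41, 48,  48,50.81, 73]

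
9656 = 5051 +4605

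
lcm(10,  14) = 70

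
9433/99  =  95 + 28/99 = 95.28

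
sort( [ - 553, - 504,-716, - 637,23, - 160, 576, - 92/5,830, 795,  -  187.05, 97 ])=[-716, - 637 ,-553, - 504,-187.05,  -  160,-92/5, 23,97 , 576,795, 830]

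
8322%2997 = 2328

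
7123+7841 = 14964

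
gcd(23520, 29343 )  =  3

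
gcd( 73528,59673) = 1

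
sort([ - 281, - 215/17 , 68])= [-281, - 215/17, 68 ]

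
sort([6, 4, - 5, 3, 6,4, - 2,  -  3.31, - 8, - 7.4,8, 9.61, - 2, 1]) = [ - 8, - 7.4,  -  5, - 3.31, - 2 ,- 2, 1,3,4,4,6, 6, 8, 9.61]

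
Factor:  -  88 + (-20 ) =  - 108=- 2^2*3^3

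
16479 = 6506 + 9973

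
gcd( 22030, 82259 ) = 1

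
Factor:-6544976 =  - 2^4 * 107^1*3823^1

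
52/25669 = 52/25669= 0.00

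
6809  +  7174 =13983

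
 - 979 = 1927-2906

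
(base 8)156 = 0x6E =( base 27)42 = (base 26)46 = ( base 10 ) 110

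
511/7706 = 511/7706 = 0.07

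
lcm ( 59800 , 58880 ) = 3827200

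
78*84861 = 6619158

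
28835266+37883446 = 66718712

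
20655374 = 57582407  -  36927033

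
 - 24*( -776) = 18624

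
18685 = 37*505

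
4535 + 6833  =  11368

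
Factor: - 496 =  - 2^4*31^1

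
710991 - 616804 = 94187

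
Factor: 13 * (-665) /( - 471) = 8645/471 =3^(-1) * 5^1 *7^1*13^1* 19^1*157^ ( - 1) 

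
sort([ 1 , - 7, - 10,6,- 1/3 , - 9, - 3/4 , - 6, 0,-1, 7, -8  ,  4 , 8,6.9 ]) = [ - 10, - 9,  -  8,-7, -6 ,- 1, - 3/4, - 1/3 , 0, 1, 4,6, 6.9, 7,  8]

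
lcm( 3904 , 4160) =253760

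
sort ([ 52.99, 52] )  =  [ 52, 52.99]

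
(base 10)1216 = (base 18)3da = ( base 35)yq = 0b10011000000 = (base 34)11Q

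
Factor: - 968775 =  - 3^1*5^2*12917^1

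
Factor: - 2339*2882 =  - 2^1 * 11^1*131^1 * 2339^1 =- 6740998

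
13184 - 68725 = -55541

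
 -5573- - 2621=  - 2952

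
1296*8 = 10368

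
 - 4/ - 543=4/543 = 0.01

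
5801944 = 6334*916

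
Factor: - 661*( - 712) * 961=2^3*31^2*89^1*661^1 = 452277352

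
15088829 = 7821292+7267537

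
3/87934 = 3/87934 = 0.00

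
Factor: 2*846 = 2^2*3^2 * 47^1 = 1692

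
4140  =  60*69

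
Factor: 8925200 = 2^4*5^2*53^1*421^1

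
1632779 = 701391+931388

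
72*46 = 3312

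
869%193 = 97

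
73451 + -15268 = 58183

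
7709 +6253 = 13962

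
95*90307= 8579165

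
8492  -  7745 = 747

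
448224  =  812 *552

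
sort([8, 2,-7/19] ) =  [ - 7/19,2, 8]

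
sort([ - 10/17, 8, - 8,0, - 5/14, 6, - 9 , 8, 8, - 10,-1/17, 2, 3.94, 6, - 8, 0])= [ - 10, - 9, - 8, -8, - 10/17,  -  5/14, - 1/17,0, 0, 2, 3.94, 6,6, 8, 8,8]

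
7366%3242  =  882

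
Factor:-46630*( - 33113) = 2^1* 5^1 * 4663^1 *33113^1= 1544059190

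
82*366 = 30012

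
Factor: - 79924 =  - 2^2 *13^1*29^1*53^1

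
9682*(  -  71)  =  -687422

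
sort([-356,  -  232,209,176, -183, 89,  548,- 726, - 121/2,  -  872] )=[  -  872,  -  726,- 356 ,  -  232, - 183,- 121/2,89,  176,209,548]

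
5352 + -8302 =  - 2950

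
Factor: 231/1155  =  1/5 = 5^( - 1)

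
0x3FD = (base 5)13041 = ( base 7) 2656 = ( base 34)u1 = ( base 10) 1021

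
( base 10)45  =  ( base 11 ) 41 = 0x2d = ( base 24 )1l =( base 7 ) 63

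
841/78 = 841/78  =  10.78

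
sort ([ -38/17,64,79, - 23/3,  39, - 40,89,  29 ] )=[ - 40, - 23/3, - 38/17,29,39, 64 , 79, 89] 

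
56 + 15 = 71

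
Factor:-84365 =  - 5^1 * 47^1 * 359^1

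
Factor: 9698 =2^1*13^1*373^1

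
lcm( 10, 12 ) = 60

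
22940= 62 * 370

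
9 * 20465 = 184185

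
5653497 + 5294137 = 10947634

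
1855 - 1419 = 436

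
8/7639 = 8/7639 = 0.00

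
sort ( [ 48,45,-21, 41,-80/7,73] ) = [ - 21, - 80/7,41,45,48 , 73]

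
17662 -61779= -44117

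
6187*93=575391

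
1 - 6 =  - 5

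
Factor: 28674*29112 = 834757488 = 2^4 *3^6*59^1*1213^1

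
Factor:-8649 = -3^2*31^2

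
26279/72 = 364+71/72=364.99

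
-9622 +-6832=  - 16454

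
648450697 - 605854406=42596291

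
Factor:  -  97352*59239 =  - 2^3*43^1*283^1*59239^1 = - 5767035128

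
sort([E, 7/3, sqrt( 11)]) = [ 7/3,E,sqrt( 11 ) ]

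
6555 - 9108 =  - 2553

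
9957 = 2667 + 7290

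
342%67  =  7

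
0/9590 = 0 = 0.00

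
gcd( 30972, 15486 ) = 15486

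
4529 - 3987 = 542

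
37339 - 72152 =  -34813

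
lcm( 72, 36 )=72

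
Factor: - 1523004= - 2^2 * 3^1* 7^1*18131^1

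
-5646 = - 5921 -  - 275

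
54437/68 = 800+37/68=   800.54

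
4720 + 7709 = 12429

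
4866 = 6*811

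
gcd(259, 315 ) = 7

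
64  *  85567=5476288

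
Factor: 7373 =73^1*101^1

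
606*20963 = 12703578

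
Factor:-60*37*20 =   -  44400 = -  2^4*3^1*5^2*37^1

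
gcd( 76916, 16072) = 1148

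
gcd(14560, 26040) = 280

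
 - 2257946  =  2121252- 4379198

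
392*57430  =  22512560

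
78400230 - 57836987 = 20563243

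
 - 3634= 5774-9408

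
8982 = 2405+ 6577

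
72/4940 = 18/1235 = 0.01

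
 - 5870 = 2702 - 8572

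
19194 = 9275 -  - 9919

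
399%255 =144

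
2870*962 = 2760940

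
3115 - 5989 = -2874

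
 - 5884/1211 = -5884/1211 = - 4.86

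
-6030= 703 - 6733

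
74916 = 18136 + 56780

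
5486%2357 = 772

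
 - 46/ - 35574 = 23/17787  =  0.00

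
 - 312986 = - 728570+415584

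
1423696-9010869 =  - 7587173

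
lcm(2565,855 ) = 2565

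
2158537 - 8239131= - 6080594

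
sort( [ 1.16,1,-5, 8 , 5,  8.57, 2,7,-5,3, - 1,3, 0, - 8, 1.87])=[ - 8, - 5, - 5, - 1, 0,1, 1.16,1.87, 2,  3,3, 5, 7,  8,8.57 ] 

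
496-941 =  - 445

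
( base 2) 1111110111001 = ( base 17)1B1C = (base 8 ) 17671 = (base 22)gh3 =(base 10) 8121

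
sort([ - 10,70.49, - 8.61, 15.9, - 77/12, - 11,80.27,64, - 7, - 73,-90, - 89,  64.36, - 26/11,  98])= [ - 90, - 89, - 73,- 11 , - 10, - 8.61, - 7, - 77/12,- 26/11,15.9,64,64.36, 70.49,  80.27,98]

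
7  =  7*1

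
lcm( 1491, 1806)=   128226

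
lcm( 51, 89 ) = 4539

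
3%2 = 1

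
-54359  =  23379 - 77738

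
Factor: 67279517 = 31^1*2170307^1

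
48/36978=8/6163=0.00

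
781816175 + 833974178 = 1615790353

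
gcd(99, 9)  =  9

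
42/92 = 21/46=0.46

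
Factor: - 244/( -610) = 2/5 = 2^1*5^( -1)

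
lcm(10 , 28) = 140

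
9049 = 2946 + 6103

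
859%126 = 103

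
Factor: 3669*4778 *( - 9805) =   -  171886376010 = - 2^1*3^1*5^1*37^1*53^1*1223^1*2389^1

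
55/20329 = 55/20329= 0.00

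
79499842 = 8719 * 9118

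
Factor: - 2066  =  -2^1*1033^1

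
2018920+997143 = 3016063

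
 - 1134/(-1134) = 1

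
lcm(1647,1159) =31293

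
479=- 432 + 911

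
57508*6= 345048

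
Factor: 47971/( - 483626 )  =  -2^(  -  1)*7^2*13^( - 1)*19^(-1) = -49/494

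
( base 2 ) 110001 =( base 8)61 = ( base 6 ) 121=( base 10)49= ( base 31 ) 1I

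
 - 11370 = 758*( - 15) 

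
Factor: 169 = 13^2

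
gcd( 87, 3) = 3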